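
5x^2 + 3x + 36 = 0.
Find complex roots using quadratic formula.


disc = 3^2 - 4*5*36 = 9 - 720 = -711
sqrt(|disc|) = sqrt(711) = 26.6646
Real part = -3/(2*5) = -0.3000
Imag part = 26.6646/(2*5) = 2.6665

-0.3000 ± 2.6665i


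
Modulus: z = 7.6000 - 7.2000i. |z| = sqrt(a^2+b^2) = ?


|z| = sqrt(7.6^2 + (-7.2)^2) = sqrt(57.76 + 51.84) = sqrt(109.6) = 10.4690

|z| = 10.4690


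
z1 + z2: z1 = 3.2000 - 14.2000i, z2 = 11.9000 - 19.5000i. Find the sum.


Real: 3.2 + 11.9 = 15.1
Imag: -14.2 - 19.5 = -33.7

15.1000 - 33.7000i


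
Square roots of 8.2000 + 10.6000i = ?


|z| = sqrt(67.24+112.36) = 13.4015
sqrt((|z|+a)/2) = sqrt((13.4015+8.2)/2) = sqrt(10.8007) = 3.2864
sqrt((|z|-a)/2) = sqrt((13.4015-8.2)/2) = sqrt(2.6007) = 1.6127

±(3.2864 + 1.6127i) i.e. 3.2864 + 1.6127i and -3.2864 - 1.6127i


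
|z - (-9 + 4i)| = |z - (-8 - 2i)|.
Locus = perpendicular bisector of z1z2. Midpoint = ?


Equal distances means the locus is the perpendicular bisector of z1 and z2.
Midpoint = ((-9+(-8))/2, (4+(-2))/2) = (-8.5000, 1.0000)

Perpendicular bisector through (-8.5000, 1.0000)


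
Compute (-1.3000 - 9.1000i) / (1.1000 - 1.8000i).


Conjugate of z2 = 1.1000 + 1.8000i
Numerator: (-1.3000 - 9.1000i)(1.1000 + 1.8000i) = 14.9500 - 12.3500i
Denominator: 1.1^2 + (-1.8)^2 = 4.45
Result = (14.9500 - 12.3500i)/4.45

3.3596 - 2.7753i


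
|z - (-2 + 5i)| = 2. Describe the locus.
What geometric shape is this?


|z - z0| = r is a circle with center z0 and radius r.
Center = (-2, 5), radius = 2

Circle with center (-2, 5) and radius 2


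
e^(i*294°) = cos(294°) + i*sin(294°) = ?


cos(294°) = 0.4067
sin(294°) = -0.9135

e^(i*294°) = 0.4067 - 0.9135i


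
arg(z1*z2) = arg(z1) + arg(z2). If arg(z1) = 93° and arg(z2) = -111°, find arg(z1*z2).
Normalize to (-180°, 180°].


arg(z1*z2) = 93° - 111° = -18°
Normalized to (-180°, 180°]: -18°

-18°


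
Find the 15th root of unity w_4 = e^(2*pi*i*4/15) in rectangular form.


Angle = 360*4/15 = 96°
a = cos(96°) = -0.1045
b = sin(96°) = 0.9945

-0.1045 + 0.9945i


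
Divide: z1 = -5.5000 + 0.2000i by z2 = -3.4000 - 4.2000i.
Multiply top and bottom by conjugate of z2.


Conjugate of z2 = -3.4000 + 4.2000i
Numerator: (-5.5000 + 0.2000i)(-3.4000 + 4.2000i) = 17.8600 - 23.7800i
Denominator: (-3.4)^2 + (-4.2)^2 = 29.2
Result = (17.8600 - 23.7800i)/29.2

0.6116 - 0.8144i


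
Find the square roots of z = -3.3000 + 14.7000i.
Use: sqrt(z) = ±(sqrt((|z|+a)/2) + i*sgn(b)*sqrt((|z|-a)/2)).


|z| = sqrt(10.89+216.09) = 15.0659
sqrt((|z|+a)/2) = sqrt((15.0659+(-3.3))/2) = sqrt(5.8829) = 2.4255
sqrt((|z|-a)/2) = sqrt((15.0659-(-3.3))/2) = sqrt(9.1829) = 3.0303

±(2.4255 + 3.0303i) i.e. 2.4255 + 3.0303i and -2.4255 - 3.0303i


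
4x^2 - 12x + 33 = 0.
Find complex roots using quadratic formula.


disc = (-12)^2 - 4*4*33 = 144 - 528 = -384
sqrt(|disc|) = sqrt(384) = 19.5959
Real part = 12/(2*4) = 1.5000
Imag part = 19.5959/(2*4) = 2.4495

1.5000 ± 2.4495i


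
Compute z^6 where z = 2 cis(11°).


r^6 = 2^6 = 64
n*theta = 6*11° = 66° = 66° (mod 360)
a = 64*cos(66°) = 26.0311
b = 64*sin(66°) = 58.4669

64 cis(66°) = 26.0311 + 58.4669i


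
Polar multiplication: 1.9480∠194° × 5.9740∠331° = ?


r = 1.9480 * 5.9740 = 11.6374
theta = 194° + 331° = 525° = 165° (mod 360)

11.6374 cis(165°)


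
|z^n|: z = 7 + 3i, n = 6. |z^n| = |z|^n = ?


|z| = sqrt(49+9) = sqrt(58) = 7.6158
|z^6| = |z|^6 = (sqrt(58))^6 = 58^3 = 195112

|z^6| = 195112


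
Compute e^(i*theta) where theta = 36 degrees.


cos(36°) = 0.8090
sin(36°) = 0.5878

e^(i*36°) = 0.8090 + 0.5878i


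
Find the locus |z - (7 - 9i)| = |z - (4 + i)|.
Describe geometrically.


Equal distances means the locus is the perpendicular bisector of z1 and z2.
Midpoint = ((7+4)/2, (-9+1)/2) = (5.5000, -4.0000)

Perpendicular bisector through (5.5000, -4.0000)


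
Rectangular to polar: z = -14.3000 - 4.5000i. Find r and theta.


r = sqrt(204.49+20.25) = sqrt(224.74) = 14.9913
theta = atan2(-4.5, -14.3) = -162.5320 degrees

r = 14.9913, theta = -162.5320 degrees


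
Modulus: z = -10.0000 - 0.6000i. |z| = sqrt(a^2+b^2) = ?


|z| = sqrt((-10)^2 + (-0.6)^2) = sqrt(100 + 0.36) = sqrt(100.36) = 10.0180

|z| = 10.0180


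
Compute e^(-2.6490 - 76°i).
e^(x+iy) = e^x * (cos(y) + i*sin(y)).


e^-2.6490 = 0.0707
cos(-76°) = 0.2419
sin(-76°) = -0.9703
Real = 0.0707*0.2419 = 0.0171
Imag = 0.0707*(-0.9703) = -0.0686

0.0171 - 0.0686i


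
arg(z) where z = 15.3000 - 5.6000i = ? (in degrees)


Re = 15.3, Im = -5.6
arg = atan2(-5.6, 15.3) = -20.1033 degrees

arg(z) = -20.1033 degrees


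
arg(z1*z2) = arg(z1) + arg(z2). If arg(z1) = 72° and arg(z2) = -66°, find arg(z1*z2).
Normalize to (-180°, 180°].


arg(z1*z2) = 72° - 66° = 6°
Normalized to (-180°, 180°]: 6°

6°


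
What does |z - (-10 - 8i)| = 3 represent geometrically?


|z - z0| = r is a circle with center z0 and radius r.
Center = (-10, -8), radius = 3

Circle with center (-10, -8) and radius 3


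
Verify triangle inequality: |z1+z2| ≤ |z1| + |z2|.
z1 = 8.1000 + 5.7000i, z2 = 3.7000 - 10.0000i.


|z1| = sqrt(8.1^2 + 5.7^2) = sqrt(98.1) = 9.9045
|z2| = sqrt(3.7^2 + (-10)^2) = sqrt(113.69) = 10.6626
z1+z2 = 11.8000 - 4.3000i
|z1+z2| = sqrt(157.73) = 12.5591
|z1|+|z2| = 9.9045 + 10.6626 = 20.5671

|z1+z2| = 12.5591 ≤ |z1|+|z2| = 20.5671 (verified)


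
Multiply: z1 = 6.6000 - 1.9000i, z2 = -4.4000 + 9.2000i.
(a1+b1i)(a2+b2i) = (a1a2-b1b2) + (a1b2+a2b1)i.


Real = 6.6*(-4.4) - (-1.9)*9.2 = -29.04 - (-17.48) = -11.56
Imag = 6.6*9.2 - (4.4)*(-1.9) = 60.72 + 8.36 = 69.08

-11.5600 + 69.0800i


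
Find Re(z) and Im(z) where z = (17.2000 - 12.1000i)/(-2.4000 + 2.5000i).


Multiply by conjugate: (17.2000 - 12.1000i)(-2.4000 - 2.5000i) / ((-2.4)^2 + 2.5^2)
Numerator real = 17.2*(-2.4) - (12.1)*2.5 = -71.53
Numerator imag = -12.1*(-2.4) - 17.2*2.5 = -13.96
Denominator = 12.01
Re(z) = -71.53/12.01 = -5.9559
Im(z) = -13.96/12.01 = -1.1624

Re(z) = -5.9559, Im(z) = -1.1624


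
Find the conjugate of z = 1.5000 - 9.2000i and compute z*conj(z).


z_bar = 1.5000 + 9.2000i
z*z_bar = 1.5^2 + (-9.2)^2 = 2.25 + 84.64 = 86.89

z_bar = 1.5000 + 9.2000i, z*z_bar = 86.89


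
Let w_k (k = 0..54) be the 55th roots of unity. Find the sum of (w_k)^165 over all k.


The roots are w_k = w^k with w = e^(2*pi*i/55), and (w^k)^165 = (w^165)^k.
So S = 1 + u + u^2 + ... + u^(54) with u = w^165.
165 = 3*55 + 0, so 165 is a multiple of 55 and u = (w^55)^3 = 1.
Every one of the 55 terms equals 1: S = 55

S = 55


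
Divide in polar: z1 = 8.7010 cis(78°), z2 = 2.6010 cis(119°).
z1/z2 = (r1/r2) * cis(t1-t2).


r = 8.7010 / 2.6010 = 3.3453
theta = 78° - 119° = -41° = 319° (mod 360)

3.3453 cis(319°)


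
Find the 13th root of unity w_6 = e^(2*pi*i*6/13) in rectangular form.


Angle = 360*6/13 = 166.1538°
a = cos(166.1538°) = -0.9709
b = sin(166.1538°) = 0.2393

-0.9709 + 0.2393i


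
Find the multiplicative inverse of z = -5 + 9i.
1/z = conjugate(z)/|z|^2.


|z|^2 = 25+81 = 106
1/z = (-5 - 9i)/106

1/z = -0.0472 - 0.0849i


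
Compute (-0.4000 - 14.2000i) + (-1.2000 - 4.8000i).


Real: -0.4 - 1.2 = -1.6
Imag: -14.2 - 4.8 = -19

-1.6000 - 19.0000i


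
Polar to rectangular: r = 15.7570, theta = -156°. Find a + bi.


a = 15.7570*cos(-156°) = 15.7570*(-0.913545) = -14.3947
b = 15.7570*sin(-156°) = 15.7570*(-0.4067366) = -6.4089

-14.3947 - 6.4089i


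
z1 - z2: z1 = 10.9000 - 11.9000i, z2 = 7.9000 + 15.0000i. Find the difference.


Real: 10.9 - 7.9 = 3
Imag: -11.9 - 15 = -26.9

3.0000 - 26.9000i


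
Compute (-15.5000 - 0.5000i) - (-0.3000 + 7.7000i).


Real: -15.5 + 0.3 = -15.2
Imag: -0.5 - 7.7 = -8.2

-15.2000 - 8.2000i


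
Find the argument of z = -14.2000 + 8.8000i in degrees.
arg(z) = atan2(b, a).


Re = -14.2, Im = 8.8
arg = atan2(8.8, -14.2) = 148.2127 degrees

arg(z) = 148.2127 degrees


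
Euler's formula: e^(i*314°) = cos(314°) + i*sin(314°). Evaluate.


cos(314°) = 0.6947
sin(314°) = -0.7193

e^(i*314°) = 0.6947 - 0.7193i


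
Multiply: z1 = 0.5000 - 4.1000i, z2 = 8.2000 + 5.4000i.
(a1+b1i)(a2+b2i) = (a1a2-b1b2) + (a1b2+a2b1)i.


Real = 0.5*8.2 - (-4.1)*5.4 = 4.1 - (-22.14) = 26.24
Imag = 0.5*5.4 + 8.2*(-4.1) = 2.7 - (33.62) = -30.92

26.2400 - 30.9200i


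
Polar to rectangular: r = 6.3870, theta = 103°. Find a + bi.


a = 6.3870*cos(103°) = 6.3870*(-0.22495) = -1.4368
b = 6.3870*sin(103°) = 6.3870*0.97437 = 6.2233

-1.4368 + 6.2233i


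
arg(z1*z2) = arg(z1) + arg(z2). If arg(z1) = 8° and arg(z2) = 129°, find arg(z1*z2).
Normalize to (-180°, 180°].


arg(z1*z2) = 8° + 129° = 137°
Normalized to (-180°, 180°]: 137°

137°


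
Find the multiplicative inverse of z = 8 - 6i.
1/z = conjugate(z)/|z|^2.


|z|^2 = 64+36 = 100
1/z = (8 + 6i)/100

1/z = 0.0800 + 0.0600i


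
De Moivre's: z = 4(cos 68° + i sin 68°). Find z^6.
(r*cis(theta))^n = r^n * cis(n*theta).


r^6 = 4^6 = 4096
n*theta = 6*68° = 408° = 48° (mod 360)
a = 4096*cos(48°) = 2740.7590
b = 4096*sin(48°) = 3043.9212

4096 cis(48°) = 2740.7590 + 3043.9212i


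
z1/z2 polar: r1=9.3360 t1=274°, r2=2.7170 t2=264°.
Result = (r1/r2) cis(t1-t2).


r = 9.3360 / 2.7170 = 3.4361
theta = 274° - 264° = 10° = 10° (mod 360)

3.4361 cis(10°)


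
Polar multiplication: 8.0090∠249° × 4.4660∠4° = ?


r = 8.0090 * 4.4660 = 35.7682
theta = 249° + 4° = 253° = 253° (mod 360)

35.7682 cis(253°)


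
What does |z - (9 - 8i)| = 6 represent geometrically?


|z - z0| = r is a circle with center z0 and radius r.
Center = (9, -8), radius = 6

Circle with center (9, -8) and radius 6


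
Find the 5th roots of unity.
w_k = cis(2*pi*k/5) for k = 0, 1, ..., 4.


The 5th roots of unity are cis(360k/5°) for k=0..4
Angle step = 360/5 = 72°
Primitive root: cis(72°)
Primitive root = 0.3090 + 0.9511i

5 roots at angles: 0°, 72°, 144°, 216°, 288°


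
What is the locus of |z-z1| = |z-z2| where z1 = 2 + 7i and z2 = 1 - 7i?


Equal distances means the locus is the perpendicular bisector of z1 and z2.
Midpoint = ((2+1)/2, (7+(-7))/2) = (1.5000, 0)

Perpendicular bisector through (1.5000, 0)


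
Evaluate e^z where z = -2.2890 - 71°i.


e^-2.2890 = 0.10137
cos(-71°) = 0.3256
sin(-71°) = -0.9455
Real = 0.10137*0.3256 = 0.0330
Imag = 0.10137*(-0.9455) = -0.0958

0.0330 - 0.0958i


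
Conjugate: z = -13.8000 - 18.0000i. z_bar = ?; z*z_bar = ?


z_bar = -13.8000 + 18.0000i
z*z_bar = (-13.8)^2 + (-18)^2 = 190.44 + 324 = 514.44

z_bar = -13.8000 + 18.0000i, z*z_bar = 514.44


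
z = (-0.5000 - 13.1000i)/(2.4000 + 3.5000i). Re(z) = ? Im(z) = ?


Multiply by conjugate: (-0.5000 - 13.1000i)(2.4000 - 3.5000i) / (2.4^2 + 3.5^2)
Numerator real = -0.5*2.4 - (13.1)*3.5 = -47.05
Numerator imag = -13.1*2.4 - (-0.5)*3.5 = -29.69
Denominator = 18.01
Re(z) = -47.05/18.01 = -2.6124
Im(z) = -29.69/18.01 = -1.6485

Re(z) = -2.6124, Im(z) = -1.6485


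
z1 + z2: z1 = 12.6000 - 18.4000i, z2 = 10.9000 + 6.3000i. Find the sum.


Real: 12.6 + 10.9 = 23.5
Imag: -18.4 + 6.3 = -12.1

23.5000 - 12.1000i


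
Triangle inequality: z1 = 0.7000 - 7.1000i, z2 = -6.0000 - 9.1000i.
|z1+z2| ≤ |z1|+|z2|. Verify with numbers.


|z1| = sqrt(0.7^2 + (-7.1)^2) = sqrt(50.9) = 7.1344
|z2| = sqrt((-6)^2 + (-9.1)^2) = sqrt(118.81) = 10.9000
z1+z2 = -5.3000 - 16.2000i
|z1+z2| = sqrt(290.53) = 17.0449
|z1|+|z2| = 7.1344 + 10.9000 = 18.0344

|z1+z2| = 17.0449 ≤ |z1|+|z2| = 18.0344 (verified)


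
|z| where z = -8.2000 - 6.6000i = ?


|z| = sqrt((-8.2)^2 + (-6.6)^2) = sqrt(67.24 + 43.56) = sqrt(110.8) = 10.5262

|z| = 10.5262


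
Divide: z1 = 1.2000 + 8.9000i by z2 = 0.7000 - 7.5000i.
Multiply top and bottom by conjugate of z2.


Conjugate of z2 = 0.7000 + 7.5000i
Numerator: (1.2000 + 8.9000i)(0.7000 + 7.5000i) = -65.9100 + 15.2300i
Denominator: 0.7^2 + (-7.5)^2 = 56.74
Result = (-65.9100 + 15.2300i)/56.74

-1.1616 + 0.2684i


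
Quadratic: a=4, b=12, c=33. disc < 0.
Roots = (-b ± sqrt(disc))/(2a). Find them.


disc = 12^2 - 4*4*33 = 144 - 528 = -384
sqrt(|disc|) = sqrt(384) = 19.5959
Real part = -12/(2*4) = -1.5000
Imag part = 19.5959/(2*4) = 2.4495

-1.5000 ± 2.4495i


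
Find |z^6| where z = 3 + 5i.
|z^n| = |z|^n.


|z| = sqrt(9+25) = sqrt(34) = 5.8310
|z^6| = |z|^6 = (sqrt(34))^6 = 34^3 = 39304

|z^6| = 39304


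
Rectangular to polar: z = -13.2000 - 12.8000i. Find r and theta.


r = sqrt(174.24+163.84) = sqrt(338.08) = 18.3870
theta = atan2(-12.8, -13.2) = -135.8814 degrees

r = 18.3870, theta = -135.8814 degrees


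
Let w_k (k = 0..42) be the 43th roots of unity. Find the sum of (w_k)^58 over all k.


The roots are w_k = w^k with w = e^(2*pi*i/43), and (w^k)^58 = (w^58)^k.
So S = 1 + u + u^2 + ... + u^(42) with u = w^58.
58 = 1*43 + 15, so 58 is not a multiple of 43: u = (w^43)^1 * w^15 = w^15 ≠ 1 (w is a primitive 43th root), while u^43 = (w^43)^58 = 1.
Geometric series: S = (1 - u^43)/(1 - u) = (1 - 1)/(1 - u) = 0

S = 0


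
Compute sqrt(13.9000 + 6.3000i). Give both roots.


|z| = sqrt(193.21+39.69) = 15.2611
sqrt((|z|+a)/2) = sqrt((15.2611+13.9)/2) = sqrt(14.5805) = 3.8184
sqrt((|z|-a)/2) = sqrt((15.2611-13.9)/2) = sqrt(0.6805) = 0.8249

±(3.8184 + 0.8249i) i.e. 3.8184 + 0.8249i and -3.8184 - 0.8249i


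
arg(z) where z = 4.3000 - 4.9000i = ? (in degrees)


Re = 4.3, Im = -4.9
arg = atan2(-4.9, 4.3) = -48.7314 degrees

arg(z) = -48.7314 degrees


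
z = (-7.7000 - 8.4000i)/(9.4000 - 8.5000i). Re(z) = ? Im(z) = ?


Multiply by conjugate: (-7.7000 - 8.4000i)(9.4000 + 8.5000i) / (9.4^2 + (-8.5)^2)
Numerator real = -7.7*9.4 - (8.4)*(-8.5) = -0.98
Numerator imag = -8.4*9.4 - (-7.7)*(-8.5) = -144.41
Denominator = 160.61
Re(z) = -0.98/160.61 = -0.0061
Im(z) = -144.41/160.61 = -0.8991

Re(z) = -0.0061, Im(z) = -0.8991


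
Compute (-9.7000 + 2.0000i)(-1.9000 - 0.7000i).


Real = -9.7*(-1.9) - 2*(-0.7) = 18.43 - (-1.4) = 19.83
Imag = -9.7*(-0.7) - (1.9)*2 = 6.79 - (3.8) = 2.99

19.8300 + 2.9900i


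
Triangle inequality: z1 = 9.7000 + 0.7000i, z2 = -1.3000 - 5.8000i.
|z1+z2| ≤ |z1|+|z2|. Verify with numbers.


|z1| = sqrt(9.7^2 + 0.7^2) = sqrt(94.58) = 9.7252
|z2| = sqrt((-1.3)^2 + (-5.8)^2) = sqrt(35.33) = 5.9439
z1+z2 = 8.4000 - 5.1000i
|z1+z2| = sqrt(96.57) = 9.8270
|z1|+|z2| = 9.7252 + 5.9439 = 15.6691

|z1+z2| = 9.8270 ≤ |z1|+|z2| = 15.6691 (verified)


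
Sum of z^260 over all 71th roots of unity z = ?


The roots are w_k = w^k with w = e^(2*pi*i/71), and (w^k)^260 = (w^260)^k.
So S = 1 + u + u^2 + ... + u^(70) with u = w^260.
260 = 3*71 + 47, so 260 is not a multiple of 71: u = (w^71)^3 * w^47 = w^47 ≠ 1 (w is a primitive 71th root), while u^71 = (w^71)^260 = 1.
Geometric series: S = (1 - u^71)/(1 - u) = (1 - 1)/(1 - u) = 0

S = 0


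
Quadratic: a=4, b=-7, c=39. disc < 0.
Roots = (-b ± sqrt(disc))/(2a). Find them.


disc = (-7)^2 - 4*4*39 = 49 - 624 = -575
sqrt(|disc|) = sqrt(575) = 23.9792
Real part = 7/(2*4) = 0.8750
Imag part = 23.9792/(2*4) = 2.9974

0.8750 ± 2.9974i


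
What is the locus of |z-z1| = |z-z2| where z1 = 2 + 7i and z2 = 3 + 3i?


Equal distances means the locus is the perpendicular bisector of z1 and z2.
Midpoint = ((2+3)/2, (7+3)/2) = (2.5000, 5.0000)

Perpendicular bisector through (2.5000, 5.0000)


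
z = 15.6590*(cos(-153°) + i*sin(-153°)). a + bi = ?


a = 15.6590*cos(-153°) = 15.6590*(-0.89101) = -13.9523
b = 15.6590*sin(-153°) = 15.6590*(-0.45399) = -7.1090

-13.9523 - 7.1090i


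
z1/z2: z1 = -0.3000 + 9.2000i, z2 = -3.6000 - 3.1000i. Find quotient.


Conjugate of z2 = -3.6000 + 3.1000i
Numerator: (-0.3000 + 9.2000i)(-3.6000 + 3.1000i) = -27.4400 - 34.0500i
Denominator: (-3.6)^2 + (-3.1)^2 = 22.57
Result = (-27.4400 - 34.0500i)/22.57

-1.2158 - 1.5086i


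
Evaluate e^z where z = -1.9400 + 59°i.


e^-1.9400 = 0.1437
cos(59°) = 0.515
sin(59°) = 0.8572
Real = 0.1437*0.515 = 0.0740
Imag = 0.1437*0.8572 = 0.1232

0.0740 + 0.1232i


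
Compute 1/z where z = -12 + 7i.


|z|^2 = 144+49 = 193
1/z = (-12 - 7i)/193

1/z = -0.0622 - 0.0363i


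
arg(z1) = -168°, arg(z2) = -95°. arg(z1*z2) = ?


arg(z1*z2) = -168° - 95° = -263°
Normalized to (-180°, 180°]: 97°

97°


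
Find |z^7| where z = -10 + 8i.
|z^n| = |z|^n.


|z| = sqrt(100+64) = sqrt(164) = 12.8062
|z^7| = |z|^7 = (sqrt(164))^7 = 164^3 * sqrt(164) = 4410944*sqrt(164)

|z^7| = 4410944*sqrt(164) ≈ 56487644.8727


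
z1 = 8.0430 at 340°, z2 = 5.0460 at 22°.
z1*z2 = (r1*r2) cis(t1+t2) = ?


r = 8.0430 * 5.0460 = 40.5850
theta = 340° + 22° = 362° = 2° (mod 360)

40.5850 cis(2°)


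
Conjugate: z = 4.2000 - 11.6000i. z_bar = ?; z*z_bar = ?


z_bar = 4.2000 + 11.6000i
z*z_bar = 4.2^2 + (-11.6)^2 = 17.64 + 134.56 = 152.2

z_bar = 4.2000 + 11.6000i, z*z_bar = 152.2


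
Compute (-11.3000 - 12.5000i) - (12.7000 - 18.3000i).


Real: -11.3 - 12.7 = -24
Imag: -12.5 + 18.3 = 5.8

-24.0000 + 5.8000i


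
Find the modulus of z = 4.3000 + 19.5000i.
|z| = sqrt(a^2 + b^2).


|z| = sqrt(4.3^2 + 19.5^2) = sqrt(18.49 + 380.25) = sqrt(398.74) = 19.9685

|z| = 19.9685


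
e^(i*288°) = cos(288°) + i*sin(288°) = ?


cos(288°) = 0.3090
sin(288°) = -0.9511

e^(i*288°) = 0.3090 - 0.9511i


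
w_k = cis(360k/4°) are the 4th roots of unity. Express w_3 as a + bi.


Angle = 360*3/4 = 270°
a = cos(270°) = 0
b = sin(270°) = -1.0000

0 - 1.0000i


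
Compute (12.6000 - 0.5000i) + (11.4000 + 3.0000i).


Real: 12.6 + 11.4 = 24
Imag: -0.5 + 3 = 2.5

24.0000 + 2.5000i


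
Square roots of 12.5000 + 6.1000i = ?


|z| = sqrt(156.25+37.21) = 13.9090
sqrt((|z|+a)/2) = sqrt((13.9090+12.5)/2) = sqrt(13.2045) = 3.6338
sqrt((|z|-a)/2) = sqrt((13.9090-12.5)/2) = sqrt(0.7045) = 0.8393

±(3.6338 + 0.8393i) i.e. 3.6338 + 0.8393i and -3.6338 - 0.8393i


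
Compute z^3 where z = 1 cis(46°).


r^3 = 1^3 = 1
n*theta = 3*46° = 138° = 138° (mod 360)
a = 1*cos(138°) = -0.7431
b = 1*sin(138°) = 0.6691

1 cis(138°) = -0.7431 + 0.6691i


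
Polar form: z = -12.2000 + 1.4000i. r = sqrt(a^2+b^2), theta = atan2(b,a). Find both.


r = sqrt(148.84+1.96) = sqrt(150.8) = 12.2801
theta = atan2(1.4, -12.2) = 173.4537 degrees

r = 12.2801, theta = 173.4537 degrees


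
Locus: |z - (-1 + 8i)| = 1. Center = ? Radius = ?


|z - z0| = r is a circle with center z0 and radius r.
Center = (-1, 8), radius = 1

Circle with center (-1, 8) and radius 1


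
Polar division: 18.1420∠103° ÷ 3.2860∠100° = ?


r = 18.1420 / 3.2860 = 5.5210
theta = 103° - 100° = 3° = 3° (mod 360)

5.5210 cis(3°)


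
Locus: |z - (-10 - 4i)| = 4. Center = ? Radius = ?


|z - z0| = r is a circle with center z0 and radius r.
Center = (-10, -4), radius = 4

Circle with center (-10, -4) and radius 4


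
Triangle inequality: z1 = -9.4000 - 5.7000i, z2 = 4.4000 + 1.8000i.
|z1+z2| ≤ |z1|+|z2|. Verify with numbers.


|z1| = sqrt((-9.4)^2 + (-5.7)^2) = sqrt(120.85) = 10.9932
|z2| = sqrt(4.4^2 + 1.8^2) = sqrt(22.6) = 4.7539
z1+z2 = -5.0000 - 3.9000i
|z1+z2| = sqrt(40.21) = 6.3411
|z1|+|z2| = 10.9932 + 4.7539 = 15.7471

|z1+z2| = 6.3411 ≤ |z1|+|z2| = 15.7471 (verified)


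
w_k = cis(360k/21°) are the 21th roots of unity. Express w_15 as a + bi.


Angle = 360*15/21 = 257.1429°
a = cos(257.1429°) = -0.2225
b = sin(257.1429°) = -0.9749

-0.2225 - 0.9749i


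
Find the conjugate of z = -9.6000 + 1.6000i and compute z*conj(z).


z_bar = -9.6000 - 1.6000i
z*z_bar = (-9.6)^2 + 1.6^2 = 92.16 + 2.56 = 94.72

z_bar = -9.6000 - 1.6000i, z*z_bar = 94.72


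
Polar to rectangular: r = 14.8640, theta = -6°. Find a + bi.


a = 14.8640*cos(-6°) = 14.8640*0.994522 = 14.7826
b = 14.8640*sin(-6°) = 14.8640*(-0.10453) = -1.5537

14.7826 - 1.5537i


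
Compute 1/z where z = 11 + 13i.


|z|^2 = 121+169 = 290
1/z = (11 - 13i)/290

1/z = 0.0379 - 0.0448i


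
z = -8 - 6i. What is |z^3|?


|z| = sqrt(64+36) = sqrt(100) = 10
|z^3| = |z|^3 = 10^3 = 1000

|z^3| = 1000


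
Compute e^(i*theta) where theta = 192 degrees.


cos(192°) = -0.9781
sin(192°) = -0.2079

e^(i*192°) = -0.9781 - 0.2079i


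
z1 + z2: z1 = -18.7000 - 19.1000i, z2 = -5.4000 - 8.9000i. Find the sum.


Real: -18.7 - 5.4 = -24.1
Imag: -19.1 - 8.9 = -28

-24.1000 - 28.0000i


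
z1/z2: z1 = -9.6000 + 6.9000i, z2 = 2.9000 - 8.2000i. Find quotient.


Conjugate of z2 = 2.9000 + 8.2000i
Numerator: (-9.6000 + 6.9000i)(2.9000 + 8.2000i) = -84.4200 - 58.7100i
Denominator: 2.9^2 + (-8.2)^2 = 75.65
Result = (-84.4200 - 58.7100i)/75.65

-1.1159 - 0.7761i


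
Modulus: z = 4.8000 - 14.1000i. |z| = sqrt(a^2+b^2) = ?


|z| = sqrt(4.8^2 + (-14.1)^2) = sqrt(23.04 + 198.81) = sqrt(221.85) = 14.8946

|z| = 14.8946


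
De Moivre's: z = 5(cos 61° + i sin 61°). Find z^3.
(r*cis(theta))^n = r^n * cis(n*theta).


r^3 = 5^3 = 125
n*theta = 3*61° = 183° = 183° (mod 360)
a = 125*cos(183°) = -124.8287
b = 125*sin(183°) = -6.5420

125 cis(183°) = -124.8287 - 6.5420i


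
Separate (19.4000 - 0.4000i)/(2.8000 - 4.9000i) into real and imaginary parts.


Multiply by conjugate: (19.4000 - 0.4000i)(2.8000 + 4.9000i) / (2.8^2 + (-4.9)^2)
Numerator real = 19.4*2.8 - (0.4)*(-4.9) = 56.28
Numerator imag = -0.4*2.8 - 19.4*(-4.9) = 93.94
Denominator = 31.85
Re(z) = 56.28/31.85 = 1.7670
Im(z) = 93.94/31.85 = 2.9495

Re(z) = 1.7670, Im(z) = 2.9495


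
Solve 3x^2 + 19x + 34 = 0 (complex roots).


disc = 19^2 - 4*3*34 = 361 - 408 = -47
sqrt(|disc|) = sqrt(47) = 6.8557
Real part = -19/(2*3) = -3.1667
Imag part = 6.8557/(2*3) = 1.1426

-3.1667 ± 1.1426i


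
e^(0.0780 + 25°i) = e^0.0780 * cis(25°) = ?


e^0.0780 = 1.0811
cos(25°) = 0.9063
sin(25°) = 0.4226
Real = 1.0811*0.9063 = 0.9798
Imag = 1.0811*0.4226 = 0.4569

0.9798 + 0.4569i


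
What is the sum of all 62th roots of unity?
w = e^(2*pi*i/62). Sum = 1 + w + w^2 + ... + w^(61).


The sum of all 62th roots of unity is 0.
Geometric series: (1 - w^62)/(1 - w) = (1-1)/(1-w) = 0 since w^62 = 1, w ≠ 1.
Alternatively: coefficient of z^61 in z^62 - 1 is 0.

0


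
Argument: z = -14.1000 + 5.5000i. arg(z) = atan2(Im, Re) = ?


Re = -14.1, Im = 5.5
arg = atan2(5.5, -14.1) = 158.6907 degrees

arg(z) = 158.6907 degrees


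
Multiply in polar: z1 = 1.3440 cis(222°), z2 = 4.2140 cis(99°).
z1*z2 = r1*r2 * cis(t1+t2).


r = 1.3440 * 4.2140 = 5.6636
theta = 222° + 99° = 321° = 321° (mod 360)

5.6636 cis(321°)


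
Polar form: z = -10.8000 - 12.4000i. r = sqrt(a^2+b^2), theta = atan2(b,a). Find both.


r = sqrt(116.64+153.76) = sqrt(270.4) = 16.4438
theta = atan2(-12.4, -10.8) = -131.0548 degrees

r = 16.4438, theta = -131.0548 degrees


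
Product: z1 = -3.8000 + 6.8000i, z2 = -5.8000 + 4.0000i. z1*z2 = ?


Real = -3.8*(-5.8) - 6.8*4 = 22.04 - 27.2 = -5.16
Imag = -3.8*4 - (5.8)*6.8 = -15.2 - (39.44) = -54.64

-5.1600 - 54.6400i


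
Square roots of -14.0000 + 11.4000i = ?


|z| = sqrt(196+129.96) = 18.0544
sqrt((|z|+a)/2) = sqrt((18.0544+(-14))/2) = sqrt(2.0272) = 1.4238
sqrt((|z|-a)/2) = sqrt((18.0544-(-14))/2) = sqrt(16.0272) = 4.0034

±(1.4238 + 4.0034i) i.e. 1.4238 + 4.0034i and -1.4238 - 4.0034i


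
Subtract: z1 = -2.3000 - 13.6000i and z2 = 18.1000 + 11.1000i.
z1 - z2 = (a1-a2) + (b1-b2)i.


Real: -2.3 - 18.1 = -20.4
Imag: -13.6 - 11.1 = -24.7

-20.4000 - 24.7000i


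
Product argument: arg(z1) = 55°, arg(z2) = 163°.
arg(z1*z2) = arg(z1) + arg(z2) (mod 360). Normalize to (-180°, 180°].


arg(z1*z2) = 55° + 163° = 218°
Normalized to (-180°, 180°]: -142°

-142°


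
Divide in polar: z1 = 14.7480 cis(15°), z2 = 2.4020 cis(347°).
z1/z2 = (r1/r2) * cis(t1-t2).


r = 14.7480 / 2.4020 = 6.1399
theta = 15° - 347° = -332° = 28° (mod 360)

6.1399 cis(28°)


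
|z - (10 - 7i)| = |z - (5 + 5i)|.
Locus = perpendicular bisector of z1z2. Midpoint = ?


Equal distances means the locus is the perpendicular bisector of z1 and z2.
Midpoint = ((10+5)/2, (-7+5)/2) = (7.5000, -1.0000)

Perpendicular bisector through (7.5000, -1.0000)


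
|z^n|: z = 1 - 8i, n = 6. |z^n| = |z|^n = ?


|z| = sqrt(1+64) = sqrt(65) = 8.0623
|z^6| = |z|^6 = (sqrt(65))^6 = 65^3 = 274625

|z^6| = 274625


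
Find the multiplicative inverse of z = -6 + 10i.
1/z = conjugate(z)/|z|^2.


|z|^2 = 36+100 = 136
1/z = (-6 - 10i)/136

1/z = -0.0441 - 0.0735i


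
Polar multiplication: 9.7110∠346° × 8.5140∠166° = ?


r = 9.7110 * 8.5140 = 82.6795
theta = 346° + 166° = 512° = 152° (mod 360)

82.6795 cis(152°)


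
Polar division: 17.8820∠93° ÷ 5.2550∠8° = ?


r = 17.8820 / 5.2550 = 3.4029
theta = 93° - 8° = 85° = 85° (mod 360)

3.4029 cis(85°)


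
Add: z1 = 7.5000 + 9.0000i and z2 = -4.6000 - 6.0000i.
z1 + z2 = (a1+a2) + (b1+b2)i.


Real: 7.5 - 4.6 = 2.9
Imag: 9 - 6 = 3

2.9000 + 3.0000i


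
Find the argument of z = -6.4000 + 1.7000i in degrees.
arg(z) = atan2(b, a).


Re = -6.4, Im = 1.7
arg = atan2(1.7, -6.4) = 165.1243 degrees

arg(z) = 165.1243 degrees


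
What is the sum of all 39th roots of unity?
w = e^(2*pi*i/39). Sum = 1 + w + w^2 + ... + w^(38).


The sum of all 39th roots of unity is 0.
Geometric series: (1 - w^39)/(1 - w) = (1-1)/(1-w) = 0 since w^39 = 1, w ≠ 1.
Alternatively: coefficient of z^38 in z^39 - 1 is 0.

0


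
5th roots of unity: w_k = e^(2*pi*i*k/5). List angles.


The 5th roots of unity are cis(360k/5°) for k=0..4
Angle step = 360/5 = 72°
Primitive root: cis(72°)
Primitive root = 0.3090 + 0.9511i

5 roots at angles: 0°, 72°, 144°, 216°, 288°


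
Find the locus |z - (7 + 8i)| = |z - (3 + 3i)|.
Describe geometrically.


Equal distances means the locus is the perpendicular bisector of z1 and z2.
Midpoint = ((7+3)/2, (8+3)/2) = (5.0000, 5.5000)

Perpendicular bisector through (5.0000, 5.5000)


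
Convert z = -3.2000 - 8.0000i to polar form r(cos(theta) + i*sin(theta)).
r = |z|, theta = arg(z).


r = sqrt(10.24+64) = sqrt(74.24) = 8.6163
theta = atan2(-8, -3.2) = -111.8014 degrees

r = 8.6163, theta = -111.8014 degrees


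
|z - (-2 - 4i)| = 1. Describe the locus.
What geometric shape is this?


|z - z0| = r is a circle with center z0 and radius r.
Center = (-2, -4), radius = 1

Circle with center (-2, -4) and radius 1


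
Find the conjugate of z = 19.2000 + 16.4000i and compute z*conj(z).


z_bar = 19.2000 - 16.4000i
z*z_bar = 19.2^2 + 16.4^2 = 368.64 + 268.96 = 637.6

z_bar = 19.2000 - 16.4000i, z*z_bar = 637.6


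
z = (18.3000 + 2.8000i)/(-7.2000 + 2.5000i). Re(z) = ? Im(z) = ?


Multiply by conjugate: (18.3000 + 2.8000i)(-7.2000 - 2.5000i) / ((-7.2)^2 + 2.5^2)
Numerator real = 18.3*(-7.2) + 2.8*2.5 = -124.76
Numerator imag = 2.8*(-7.2) - 18.3*2.5 = -65.91
Denominator = 58.09
Re(z) = -124.76/58.09 = -2.1477
Im(z) = -65.91/58.09 = -1.1346

Re(z) = -2.1477, Im(z) = -1.1346


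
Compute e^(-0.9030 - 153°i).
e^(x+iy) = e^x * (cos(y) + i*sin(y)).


e^-0.9030 = 0.4054
cos(-153°) = -0.891
sin(-153°) = -0.45399
Real = 0.4054*(-0.891) = -0.3612
Imag = 0.4054*(-0.45399) = -0.1840

-0.3612 - 0.1840i


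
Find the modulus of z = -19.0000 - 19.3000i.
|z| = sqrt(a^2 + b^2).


|z| = sqrt((-19)^2 + (-19.3)^2) = sqrt(361 + 372.49) = sqrt(733.49) = 27.0830

|z| = 27.0830


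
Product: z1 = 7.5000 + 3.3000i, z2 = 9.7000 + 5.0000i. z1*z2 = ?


Real = 7.5*9.7 - 3.3*5 = 72.75 - 16.5 = 56.25
Imag = 7.5*5 + 9.7*3.3 = 37.5 + 32.01 = 69.51

56.2500 + 69.5100i


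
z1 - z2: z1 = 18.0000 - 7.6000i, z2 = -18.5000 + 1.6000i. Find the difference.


Real: 18 + 18.5 = 36.5
Imag: -7.6 - 1.6 = -9.2

36.5000 - 9.2000i


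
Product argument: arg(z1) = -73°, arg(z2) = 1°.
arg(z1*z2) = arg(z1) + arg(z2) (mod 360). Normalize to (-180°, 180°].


arg(z1*z2) = -73° + 1° = -72°
Normalized to (-180°, 180°]: -72°

-72°


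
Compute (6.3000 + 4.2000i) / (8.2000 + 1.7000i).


Conjugate of z2 = 8.2000 - 1.7000i
Numerator: (6.3000 + 4.2000i)(8.2000 - 1.7000i) = 58.8000 + 23.7300i
Denominator: 8.2^2 + 1.7^2 = 70.13
Result = (58.8000 + 23.7300i)/70.13

0.8384 + 0.3384i


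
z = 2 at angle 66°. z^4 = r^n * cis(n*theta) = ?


r^4 = 2^4 = 16
n*theta = 4*66° = 264° = 264° (mod 360)
a = 16*cos(264°) = -1.6725
b = 16*sin(264°) = -15.9124

16 cis(264°) = -1.6725 - 15.9124i


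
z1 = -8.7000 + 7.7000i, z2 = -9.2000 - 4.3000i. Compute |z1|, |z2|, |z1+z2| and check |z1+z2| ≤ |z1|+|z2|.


|z1| = sqrt((-8.7)^2 + 7.7^2) = sqrt(134.98) = 11.6181
|z2| = sqrt((-9.2)^2 + (-4.3)^2) = sqrt(103.13) = 10.1553
z1+z2 = -17.9000 + 3.4000i
|z1+z2| = sqrt(331.97) = 18.2200
|z1|+|z2| = 11.6181 + 10.1553 = 21.7734

|z1+z2| = 18.2200 ≤ |z1|+|z2| = 21.7734 (verified)


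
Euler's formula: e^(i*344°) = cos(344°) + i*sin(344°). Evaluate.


cos(344°) = 0.9613
sin(344°) = -0.2756

e^(i*344°) = 0.9613 - 0.2756i


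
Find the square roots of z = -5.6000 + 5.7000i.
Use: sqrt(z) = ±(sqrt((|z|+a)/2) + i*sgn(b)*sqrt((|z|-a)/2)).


|z| = sqrt(31.36+32.49) = 7.9906
sqrt((|z|+a)/2) = sqrt((7.9906+(-5.6))/2) = sqrt(1.1953) = 1.0933
sqrt((|z|-a)/2) = sqrt((7.9906-(-5.6))/2) = sqrt(6.7953) = 2.6068

±(1.0933 + 2.6068i) i.e. 1.0933 + 2.6068i and -1.0933 - 2.6068i


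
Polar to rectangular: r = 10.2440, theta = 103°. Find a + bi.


a = 10.2440*cos(103°) = 10.2440*(-0.22495) = -2.3044
b = 10.2440*sin(103°) = 10.2440*0.97437 = 9.9814

-2.3044 + 9.9814i


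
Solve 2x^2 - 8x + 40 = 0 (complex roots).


disc = (-8)^2 - 4*2*40 = 64 - 320 = -256
sqrt(|disc|) = sqrt(256) = 16.0000
Real part = 8/(2*2) = 2.0000
Imag part = 16.0000/(2*2) = 4.0000

2.0000 ± 4.0000i


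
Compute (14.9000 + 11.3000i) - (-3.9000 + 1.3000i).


Real: 14.9 + 3.9 = 18.8
Imag: 11.3 - 1.3 = 10

18.8000 + 10.0000i


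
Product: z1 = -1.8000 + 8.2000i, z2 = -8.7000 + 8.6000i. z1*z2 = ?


Real = -1.8*(-8.7) - 8.2*8.6 = 15.66 - 70.52 = -54.86
Imag = -1.8*8.6 - (8.7)*8.2 = -15.48 - (71.34) = -86.82

-54.8600 - 86.8200i


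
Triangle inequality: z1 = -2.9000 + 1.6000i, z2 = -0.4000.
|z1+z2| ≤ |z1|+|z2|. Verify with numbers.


|z1| = sqrt((-2.9)^2 + 1.6^2) = sqrt(10.97) = 3.3121
|z2| = sqrt((-0.4)^2 + 0^2) = sqrt(0.16) = 0.4000
z1+z2 = -3.3000 + 1.6000i
|z1+z2| = sqrt(13.45) = 3.6674
|z1|+|z2| = 3.3121 + 0.4000 = 3.7121

|z1+z2| = 3.6674 ≤ |z1|+|z2| = 3.7121 (verified)


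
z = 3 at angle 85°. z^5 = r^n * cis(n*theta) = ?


r^5 = 3^5 = 243
n*theta = 5*85° = 425° = 65° (mod 360)
a = 243*cos(65°) = 102.6962
b = 243*sin(65°) = 220.2328

243 cis(65°) = 102.6962 + 220.2328i


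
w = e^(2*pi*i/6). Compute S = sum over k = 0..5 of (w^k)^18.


The roots are w_k = w^k with w = e^(2*pi*i/6), and (w^k)^18 = (w^18)^k.
So S = 1 + u + u^2 + ... + u^(5) with u = w^18.
18 = 3*6 + 0, so 18 is a multiple of 6 and u = (w^6)^3 = 1.
Every one of the 6 terms equals 1: S = 6

S = 6


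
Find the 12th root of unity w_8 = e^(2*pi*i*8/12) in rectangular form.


Angle = 360*8/12 = 240°
a = cos(240°) = -0.5000
b = sin(240°) = -0.8660

-0.5000 - 0.8660i


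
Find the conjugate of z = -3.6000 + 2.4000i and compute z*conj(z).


z_bar = -3.6000 - 2.4000i
z*z_bar = (-3.6)^2 + 2.4^2 = 12.96 + 5.76 = 18.72

z_bar = -3.6000 - 2.4000i, z*z_bar = 18.72


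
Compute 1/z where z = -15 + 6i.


|z|^2 = 225+36 = 261
1/z = (-15 - 6i)/261

1/z = -0.0575 - 0.0230i


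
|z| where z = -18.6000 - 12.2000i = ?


|z| = sqrt((-18.6)^2 + (-12.2)^2) = sqrt(345.96 + 148.84) = sqrt(494.8) = 22.2441

|z| = 22.2441


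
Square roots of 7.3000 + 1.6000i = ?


|z| = sqrt(53.29+2.56) = 7.4733
sqrt((|z|+a)/2) = sqrt((7.4733+7.3)/2) = sqrt(7.3866) = 2.7178
sqrt((|z|-a)/2) = sqrt((7.4733-7.3)/2) = sqrt(0.0866) = 0.2944

±(2.7178 + 0.2944i) i.e. 2.7178 + 0.2944i and -2.7178 - 0.2944i


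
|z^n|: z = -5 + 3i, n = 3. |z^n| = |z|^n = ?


|z| = sqrt(25+9) = sqrt(34) = 5.8310
|z^3| = |z|^3 = (sqrt(34))^3 = 34*sqrt(34)

|z^3| = 34*sqrt(34) ≈ 198.2524


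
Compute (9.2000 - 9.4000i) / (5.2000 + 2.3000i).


Conjugate of z2 = 5.2000 - 2.3000i
Numerator: (9.2000 - 9.4000i)(5.2000 - 2.3000i) = 26.2200 - 70.0400i
Denominator: 5.2^2 + 2.3^2 = 32.33
Result = (26.2200 - 70.0400i)/32.33

0.8110 - 2.1664i


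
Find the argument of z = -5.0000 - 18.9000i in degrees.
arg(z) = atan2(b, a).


Re = -5, Im = -18.9
arg = atan2(-18.9, -5) = -104.8181 degrees

arg(z) = -104.8181 degrees


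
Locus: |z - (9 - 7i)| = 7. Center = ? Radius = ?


|z - z0| = r is a circle with center z0 and radius r.
Center = (9, -7), radius = 7

Circle with center (9, -7) and radius 7


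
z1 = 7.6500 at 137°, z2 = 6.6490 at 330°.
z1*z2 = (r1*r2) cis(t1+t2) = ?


r = 7.6500 * 6.6490 = 50.8649
theta = 137° + 330° = 467° = 107° (mod 360)

50.8649 cis(107°)


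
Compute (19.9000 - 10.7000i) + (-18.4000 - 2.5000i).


Real: 19.9 - 18.4 = 1.5
Imag: -10.7 - 2.5 = -13.2

1.5000 - 13.2000i


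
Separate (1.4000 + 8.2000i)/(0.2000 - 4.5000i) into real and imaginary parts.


Multiply by conjugate: (1.4000 + 8.2000i)(0.2000 + 4.5000i) / (0.2^2 + (-4.5)^2)
Numerator real = 1.4*0.2 + 8.2*(-4.5) = -36.62
Numerator imag = 8.2*0.2 - 1.4*(-4.5) = 7.94
Denominator = 20.29
Re(z) = -36.62/20.29 = -1.8048
Im(z) = 7.94/20.29 = 0.3913

Re(z) = -1.8048, Im(z) = 0.3913


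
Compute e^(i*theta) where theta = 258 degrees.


cos(258°) = -0.2079
sin(258°) = -0.9781

e^(i*258°) = -0.2079 - 0.9781i


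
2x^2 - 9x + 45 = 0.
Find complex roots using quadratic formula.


disc = (-9)^2 - 4*2*45 = 81 - 360 = -279
sqrt(|disc|) = sqrt(279) = 16.7033
Real part = 9/(2*2) = 2.2500
Imag part = 16.7033/(2*2) = 4.1758

2.2500 ± 4.1758i


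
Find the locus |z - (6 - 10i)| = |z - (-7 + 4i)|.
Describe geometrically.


Equal distances means the locus is the perpendicular bisector of z1 and z2.
Midpoint = ((6+(-7))/2, (-10+4)/2) = (-0.5000, -3.0000)

Perpendicular bisector through (-0.5000, -3.0000)


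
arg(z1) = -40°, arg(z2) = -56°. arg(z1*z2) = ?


arg(z1*z2) = -40° - 56° = -96°
Normalized to (-180°, 180°]: -96°

-96°


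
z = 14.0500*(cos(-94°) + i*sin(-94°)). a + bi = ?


a = 14.0500*cos(-94°) = 14.0500*(-0.06976) = -0.9801
b = 14.0500*sin(-94°) = 14.0500*(-0.997564) = -14.0158

-0.9801 - 14.0158i


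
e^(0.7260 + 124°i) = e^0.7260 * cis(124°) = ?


e^0.7260 = 2.0668
cos(124°) = -0.55919
sin(124°) = 0.82904
Real = 2.0668*(-0.55919) = -1.1557
Imag = 2.0668*0.82904 = 1.7135

-1.1557 + 1.7135i


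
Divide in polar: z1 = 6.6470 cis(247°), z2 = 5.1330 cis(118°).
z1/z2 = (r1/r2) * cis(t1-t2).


r = 6.6470 / 5.1330 = 1.2950
theta = 247° - 118° = 129° = 129° (mod 360)

1.2950 cis(129°)


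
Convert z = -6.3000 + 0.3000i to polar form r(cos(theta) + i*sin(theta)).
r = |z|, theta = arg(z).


r = sqrt(39.69+0.09) = sqrt(39.78) = 6.3071
theta = atan2(0.3, -6.3) = 177.2737 degrees

r = 6.3071, theta = 177.2737 degrees


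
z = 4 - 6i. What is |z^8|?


|z| = sqrt(16+36) = sqrt(52) = 7.2111
|z^8| = |z|^8 = (sqrt(52))^8 = 52^4 = 7311616

|z^8| = 7311616


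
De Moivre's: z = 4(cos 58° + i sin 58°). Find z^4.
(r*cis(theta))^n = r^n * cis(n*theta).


r^4 = 4^4 = 256
n*theta = 4*58° = 232° = 232° (mod 360)
a = 256*cos(232°) = -157.6093
b = 256*sin(232°) = -201.7308

256 cis(232°) = -157.6093 - 201.7308i


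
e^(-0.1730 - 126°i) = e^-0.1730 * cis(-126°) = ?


e^-0.1730 = 0.8411
cos(-126°) = -0.5878
sin(-126°) = -0.80902
Real = 0.8411*(-0.5878) = -0.4944
Imag = 0.8411*(-0.80902) = -0.6805

-0.4944 - 0.6805i


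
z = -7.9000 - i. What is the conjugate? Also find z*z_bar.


z_bar = -7.9000 + i
z*z_bar = (-7.9)^2 + (-1)^2 = 62.41 + 1 = 63.41

z_bar = -7.9000 + i, z*z_bar = 63.41


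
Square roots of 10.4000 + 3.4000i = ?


|z| = sqrt(108.16+11.56) = 10.9417
sqrt((|z|+a)/2) = sqrt((10.9417+10.4)/2) = sqrt(10.6708) = 3.2666
sqrt((|z|-a)/2) = sqrt((10.9417-10.4)/2) = sqrt(0.2708) = 0.5204

±(3.2666 + 0.5204i) i.e. 3.2666 + 0.5204i and -3.2666 - 0.5204i


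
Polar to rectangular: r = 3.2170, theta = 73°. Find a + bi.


a = 3.2170*cos(73°) = 3.2170*0.29237 = 0.9406
b = 3.2170*sin(73°) = 3.2170*0.9563 = 3.0764

0.9406 + 3.0764i


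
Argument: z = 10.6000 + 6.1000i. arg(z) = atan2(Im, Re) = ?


Re = 10.6, Im = 6.1
arg = atan2(6.1, 10.6) = 29.9192 degrees

arg(z) = 29.9192 degrees


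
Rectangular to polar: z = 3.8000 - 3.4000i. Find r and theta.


r = sqrt(14.44+11.56) = sqrt(26) = 5.0990
theta = atan2(-3.4, 3.8) = -41.8202 degrees

r = 5.0990, theta = -41.8202 degrees


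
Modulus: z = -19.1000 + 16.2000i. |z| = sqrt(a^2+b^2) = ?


|z| = sqrt((-19.1)^2 + 16.2^2) = sqrt(364.81 + 262.44) = sqrt(627.25) = 25.0450

|z| = 25.0450


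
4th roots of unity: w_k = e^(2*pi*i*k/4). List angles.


The 4th roots of unity are cis(360k/4°) for k=0..3
Angle step = 360/4 = 90°
Primitive root: cis(90°)
Primitive root = 0 + 1.0000i

4 roots at angles: 0°, 90°, 180°, 270°


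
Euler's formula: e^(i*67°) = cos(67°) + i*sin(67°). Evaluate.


cos(67°) = 0.3907
sin(67°) = 0.9205

e^(i*67°) = 0.3907 + 0.9205i


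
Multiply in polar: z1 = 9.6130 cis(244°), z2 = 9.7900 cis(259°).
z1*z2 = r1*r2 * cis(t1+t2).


r = 9.6130 * 9.7900 = 94.1113
theta = 244° + 259° = 503° = 143° (mod 360)

94.1113 cis(143°)


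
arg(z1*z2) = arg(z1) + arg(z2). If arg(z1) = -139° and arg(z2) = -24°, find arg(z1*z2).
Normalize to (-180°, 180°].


arg(z1*z2) = -139° - 24° = -163°
Normalized to (-180°, 180°]: -163°

-163°


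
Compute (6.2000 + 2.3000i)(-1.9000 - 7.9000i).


Real = 6.2*(-1.9) - 2.3*(-7.9) = -11.78 - (-18.17) = 6.39
Imag = 6.2*(-7.9) - (1.9)*2.3 = -48.98 - (4.37) = -53.35

6.3900 - 53.3500i


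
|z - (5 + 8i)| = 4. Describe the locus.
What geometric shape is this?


|z - z0| = r is a circle with center z0 and radius r.
Center = (5, 8), radius = 4

Circle with center (5, 8) and radius 4


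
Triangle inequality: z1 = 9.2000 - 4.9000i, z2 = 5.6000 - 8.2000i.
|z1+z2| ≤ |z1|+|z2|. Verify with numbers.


|z1| = sqrt(9.2^2 + (-4.9)^2) = sqrt(108.65) = 10.4235
|z2| = sqrt(5.6^2 + (-8.2)^2) = sqrt(98.6) = 9.9298
z1+z2 = 14.8000 - 13.1000i
|z1+z2| = sqrt(390.65) = 19.7649
|z1|+|z2| = 10.4235 + 9.9298 = 20.3533

|z1+z2| = 19.7649 ≤ |z1|+|z2| = 20.3533 (verified)


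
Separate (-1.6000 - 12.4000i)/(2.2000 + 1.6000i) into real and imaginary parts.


Multiply by conjugate: (-1.6000 - 12.4000i)(2.2000 - 1.6000i) / (2.2^2 + 1.6^2)
Numerator real = -1.6*2.2 - (12.4)*1.6 = -23.36
Numerator imag = -12.4*2.2 - (-1.6)*1.6 = -24.72
Denominator = 7.4
Re(z) = -23.36/7.4 = -3.1568
Im(z) = -24.72/7.4 = -3.3405

Re(z) = -3.1568, Im(z) = -3.3405


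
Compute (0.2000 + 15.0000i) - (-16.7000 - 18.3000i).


Real: 0.2 + 16.7 = 16.9
Imag: 15 + 18.3 = 33.3

16.9000 + 33.3000i


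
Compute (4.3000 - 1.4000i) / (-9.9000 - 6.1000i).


Conjugate of z2 = -9.9000 + 6.1000i
Numerator: (4.3000 - 1.4000i)(-9.9000 + 6.1000i) = -34.0300 + 40.0900i
Denominator: (-9.9)^2 + (-6.1)^2 = 135.22
Result = (-34.0300 + 40.0900i)/135.22

-0.2517 + 0.2965i


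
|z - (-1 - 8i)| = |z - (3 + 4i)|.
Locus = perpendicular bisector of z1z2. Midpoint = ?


Equal distances means the locus is the perpendicular bisector of z1 and z2.
Midpoint = ((-1+3)/2, (-8+4)/2) = (1.0000, -2.0000)

Perpendicular bisector through (1.0000, -2.0000)


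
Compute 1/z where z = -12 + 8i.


|z|^2 = 144+64 = 208
1/z = (-12 - 8i)/208

1/z = -0.0577 - 0.0385i


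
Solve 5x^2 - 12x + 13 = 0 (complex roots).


disc = (-12)^2 - 4*5*13 = 144 - 260 = -116
sqrt(|disc|) = sqrt(116) = 10.7703
Real part = 12/(2*5) = 1.2000
Imag part = 10.7703/(2*5) = 1.0770

1.2000 ± 1.0770i


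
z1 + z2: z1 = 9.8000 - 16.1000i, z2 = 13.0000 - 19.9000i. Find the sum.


Real: 9.8 + 13 = 22.8
Imag: -16.1 - 19.9 = -36

22.8000 - 36.0000i
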